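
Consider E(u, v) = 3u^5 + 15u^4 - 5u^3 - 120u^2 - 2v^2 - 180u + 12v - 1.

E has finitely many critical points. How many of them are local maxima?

2

E separates as a function of u plus a function of v, so ∇E=0 decouples.
∂E/∂u = 15(u - 2)(u + 1)(u + 2)(u + 3) = 0 at u ∈ {-3, -2, -1, 2}; ∂E/∂v = -4(v - 3) = 0 at v ∈ {3}.
The Hessian is diagonal: diag(E_uu, E_vv). Second derivatives: E_uu(-3)=-150, E_uu(-2)=60, E_uu(-1)=-90, E_uu(2)=900; E_vv(3)=-4.
Local maxima occur where both diagonal entries negative: (-3, 3), (-1, 3). Count: 2.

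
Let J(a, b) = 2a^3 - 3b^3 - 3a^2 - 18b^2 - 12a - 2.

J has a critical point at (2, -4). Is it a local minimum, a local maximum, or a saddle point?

The mixed partial ∂²J/∂a∂b is 0, so the Hessian at any point is diag(J_aa, J_bb) = diag(6(2a - 1), -18(b + 2)).
At (2, -4): H = diag(18, 36).
Both eigenvalues are positive, so H is positive definite: a local minimum.

local minimum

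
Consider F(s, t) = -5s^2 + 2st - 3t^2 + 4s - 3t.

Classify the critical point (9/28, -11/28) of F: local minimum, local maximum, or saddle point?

local maximum

The Hessian of F is constant: H = [[-10, 2], [2, -6]].
det(H) = (-10)·(-6) − 2² = 56.
det(H) > 0 and tr(H) = -16 < 0, so H is negative definite and the point is a local maximum.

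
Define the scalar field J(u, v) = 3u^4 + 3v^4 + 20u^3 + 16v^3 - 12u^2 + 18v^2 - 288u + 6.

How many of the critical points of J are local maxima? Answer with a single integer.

1

J separates as a function of u plus a function of v, so ∇J=0 decouples.
∂J/∂u = 12(u - 2)(u + 3)(u + 4) = 0 at u ∈ {-4, -3, 2}; ∂J/∂v = 12v(v + 1)(v + 3) = 0 at v ∈ {-3, -1, 0}.
The Hessian is diagonal: diag(J_uu, J_vv). Second derivatives: J_uu(-4)=72, J_uu(-3)=-60, J_uu(2)=360; J_vv(-3)=72, J_vv(-1)=-24, J_vv(0)=36.
Local maxima occur where both diagonal entries negative: (-3, -1). Count: 1.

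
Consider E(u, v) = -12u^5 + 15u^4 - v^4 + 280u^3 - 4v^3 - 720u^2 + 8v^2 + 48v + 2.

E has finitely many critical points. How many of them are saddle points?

E separates as a function of u plus a function of v, so ∇E=0 decouples.
∂E/∂u = -60u(u - 3)(u - 2)(u + 4) = 0 at u ∈ {-4, 0, 2, 3}; ∂E/∂v = -4(v - 2)(v + 2)(v + 3) = 0 at v ∈ {-3, -2, 2}.
The Hessian is diagonal: diag(E_uu, E_vv). Second derivatives: E_uu(-4)=10080, E_uu(0)=-1440, E_uu(2)=720, E_uu(3)=-1260; E_vv(-3)=-20, E_vv(-2)=16, E_vv(2)=-80.
Saddle points occur where the two diagonal entries have opposite signs: (-4, -3), (-4, 2), (0, -2), (2, -3), (2, 2), (3, -2). Count: 6.

6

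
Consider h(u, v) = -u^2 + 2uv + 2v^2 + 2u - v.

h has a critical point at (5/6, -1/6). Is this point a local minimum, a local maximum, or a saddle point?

The Hessian of h is constant: H = [[-2, 2], [2, 4]].
det(H) = (-2)·4 − 2² = -12.
Since det(H) < 0, H is indefinite and the critical point is a saddle point.

saddle point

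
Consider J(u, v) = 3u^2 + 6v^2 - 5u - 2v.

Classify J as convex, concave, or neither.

J is quadratic, so its Hessian is the constant matrix H = [[6, 0], [0, 12]].
det(H) = 72, tr(H) = 18.
det(H) > 0 and tr(H) > 0, so H is positive definite everywhere: convex.

convex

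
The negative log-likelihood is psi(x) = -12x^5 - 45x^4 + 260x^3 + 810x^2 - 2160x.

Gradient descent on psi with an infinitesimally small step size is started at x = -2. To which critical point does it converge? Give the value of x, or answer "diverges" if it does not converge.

1

psi'(x) = -60(x - 3)(x - 1)(x + 3)(x + 4), so psi'(-2) = -1800.
Gradient descent moves in the -psi' direction, i.e. x is increasing.
The nearest critical point in that direction is x = 1, where psi'' = 2400 > 0 (a local minimum). The iterate converges there.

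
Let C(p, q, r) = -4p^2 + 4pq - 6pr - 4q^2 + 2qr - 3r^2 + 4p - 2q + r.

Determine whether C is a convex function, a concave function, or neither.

C is quadratic, so its Hessian is the constant matrix H = [[-8, 4, -6], [4, -8, 2], [-6, 2, -6]].
Leading principal minors: -8, 48, -64.
Signs alternate −, +, − ⇒ H ≺ 0 ⇒ concave.

concave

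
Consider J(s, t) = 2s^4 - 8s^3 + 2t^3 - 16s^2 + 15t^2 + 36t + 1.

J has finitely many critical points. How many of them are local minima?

2

J separates as a function of s plus a function of t, so ∇J=0 decouples.
∂J/∂s = 8s(s - 4)(s + 1) = 0 at s ∈ {-1, 0, 4}; ∂J/∂t = 6(t + 2)(t + 3) = 0 at t ∈ {-3, -2}.
The Hessian is diagonal: diag(J_ss, J_tt). Second derivatives: J_ss(-1)=40, J_ss(0)=-32, J_ss(4)=160; J_tt(-3)=-6, J_tt(-2)=6.
Local minima occur where both diagonal entries positive: (-1, -2), (4, -2). Count: 2.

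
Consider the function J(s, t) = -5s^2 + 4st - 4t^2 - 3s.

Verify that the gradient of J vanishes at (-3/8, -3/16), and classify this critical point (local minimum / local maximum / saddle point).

∇J = (-10s + 4t - 3, 4s - 8t); substituting (-3/8, -3/16) gives ∇J = (0, 0), so (-3/8, -3/16) is indeed a critical point.
The Hessian of J is constant: H = [[-10, 4], [4, -8]].
det(H) = (-10)·(-8) − 4² = 64.
det(H) > 0 and tr(H) = -18 < 0, so H is negative definite and the point is a local maximum.

local maximum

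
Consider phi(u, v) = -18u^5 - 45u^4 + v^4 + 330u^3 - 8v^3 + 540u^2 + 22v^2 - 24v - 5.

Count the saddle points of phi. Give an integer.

phi separates as a function of u plus a function of v, so ∇phi=0 decouples.
∂phi/∂u = -90u(u - 3)(u + 1)(u + 4) = 0 at u ∈ {-4, -1, 0, 3}; ∂phi/∂v = 4(v - 3)(v - 2)(v - 1) = 0 at v ∈ {1, 2, 3}.
The Hessian is diagonal: diag(phi_uu, phi_vv). Second derivatives: phi_uu(-4)=7560, phi_uu(-1)=-1080, phi_uu(0)=1080, phi_uu(3)=-7560; phi_vv(1)=8, phi_vv(2)=-4, phi_vv(3)=8.
Saddle points occur where the two diagonal entries have opposite signs: (-4, 2), (-1, 1), (-1, 3), (0, 2), (3, 1), (3, 3). Count: 6.

6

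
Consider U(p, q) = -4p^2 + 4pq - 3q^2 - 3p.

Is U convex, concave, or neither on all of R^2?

U is quadratic, so its Hessian is the constant matrix H = [[-8, 4], [4, -6]].
det(H) = 32, tr(H) = -14.
det(H) > 0 and tr(H) < 0, so H is negative definite everywhere: concave.

concave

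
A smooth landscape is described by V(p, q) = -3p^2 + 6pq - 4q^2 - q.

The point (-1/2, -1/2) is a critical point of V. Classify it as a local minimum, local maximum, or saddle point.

local maximum

The Hessian of V is constant: H = [[-6, 6], [6, -8]].
det(H) = (-6)·(-8) − 6² = 12.
det(H) > 0 and tr(H) = -14 < 0, so H is negative definite and the point is a local maximum.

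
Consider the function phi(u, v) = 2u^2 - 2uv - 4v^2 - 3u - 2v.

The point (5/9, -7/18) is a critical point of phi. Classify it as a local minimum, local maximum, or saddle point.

The Hessian of phi is constant: H = [[4, -2], [-2, -8]].
det(H) = 4·(-8) − (-2)² = -36.
Since det(H) < 0, H is indefinite and the critical point is a saddle point.

saddle point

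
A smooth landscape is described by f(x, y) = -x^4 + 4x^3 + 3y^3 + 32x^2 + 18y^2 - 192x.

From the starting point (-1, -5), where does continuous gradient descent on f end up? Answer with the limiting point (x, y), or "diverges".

diverges

f is separable, so gradient descent decouples: x follows -∂f/∂x, y follows -∂f/∂y.
∂f/∂x = -4(x - 4)(x - 3)(x + 4); at x=-1 this is -240, so x increases.
∂f/∂y = 9y(y + 4); at y=-5 this is 45, so y decreases.
The y-coordinate has no critical point in that direction and runs off to infinity.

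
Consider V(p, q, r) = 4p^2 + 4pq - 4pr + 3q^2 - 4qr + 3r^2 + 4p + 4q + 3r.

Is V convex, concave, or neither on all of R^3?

convex

V is quadratic, so its Hessian is the constant matrix H = [[8, 4, -4], [4, 6, -4], [-4, -4, 6]].
Leading principal minors: 8, 32, 96.
All positive ⇒ H ≻ 0 ⇒ convex.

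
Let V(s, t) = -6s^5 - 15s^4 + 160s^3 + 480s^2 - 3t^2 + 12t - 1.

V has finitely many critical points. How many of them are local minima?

0

V separates as a function of s plus a function of t, so ∇V=0 decouples.
∂V/∂s = -30s(s - 4)(s + 2)(s + 4) = 0 at s ∈ {-4, -2, 0, 4}; ∂V/∂t = -6(t - 2) = 0 at t ∈ {2}.
The Hessian is diagonal: diag(V_ss, V_tt). Second derivatives: V_ss(-4)=1920, V_ss(-2)=-720, V_ss(0)=960, V_ss(4)=-5760; V_tt(2)=-6.
Local minima occur where both diagonal entries positive: none. Count: 0.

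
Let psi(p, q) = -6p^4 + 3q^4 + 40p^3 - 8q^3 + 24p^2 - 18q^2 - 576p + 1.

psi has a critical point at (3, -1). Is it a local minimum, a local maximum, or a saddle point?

local minimum

The mixed partial ∂²psi/∂p∂q is 0, so the Hessian at any point is diag(psi_pp, psi_qq) = diag(24(-3p^2 + 10p + 2), 12(3q^2 - 4q - 3)).
At (3, -1): H = diag(120, 48).
Both eigenvalues are positive, so H is positive definite: a local minimum.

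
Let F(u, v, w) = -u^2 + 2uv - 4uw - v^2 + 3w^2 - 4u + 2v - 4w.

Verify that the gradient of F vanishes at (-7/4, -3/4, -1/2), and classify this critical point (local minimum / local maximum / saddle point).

saddle point

∇F = (-2u + 2v - 4w - 4, 2u - 2v + 2, -4u + 6w - 4); substituting (-7/4, -3/4, -1/2) gives ∇F = (0, 0, 0), so (-7/4, -3/4, -1/2) is indeed a critical point.
The Hessian is constant: H = [[-2, 2, -4], [2, -2, 0], [-4, 0, 6]].
Leading principal minors: Δ₁ = -2, Δ₂ = 0, Δ₃ = 32.
The minors fit neither the all-positive nor the alternating-sign pattern, so H is indefinite: a saddle point.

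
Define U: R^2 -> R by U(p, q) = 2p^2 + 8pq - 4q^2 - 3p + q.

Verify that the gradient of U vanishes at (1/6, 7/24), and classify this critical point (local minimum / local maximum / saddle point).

saddle point

∇U = (4p + 8q - 3, 8p - 8q + 1); substituting (1/6, 7/24) gives ∇U = (0, 0), so (1/6, 7/24) is indeed a critical point.
The Hessian of U is constant: H = [[4, 8], [8, -8]].
det(H) = 4·(-8) − 8² = -96.
Since det(H) < 0, H is indefinite and the critical point is a saddle point.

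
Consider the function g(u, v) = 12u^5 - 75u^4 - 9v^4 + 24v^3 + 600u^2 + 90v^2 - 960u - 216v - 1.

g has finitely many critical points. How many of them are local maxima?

g separates as a function of u plus a function of v, so ∇g=0 decouples.
∂g/∂u = 60(u - 4)(u - 2)(u - 1)(u + 2) = 0 at u ∈ {-2, 1, 2, 4}; ∂g/∂v = -36(v - 3)(v - 1)(v + 2) = 0 at v ∈ {-2, 1, 3}.
The Hessian is diagonal: diag(g_uu, g_vv). Second derivatives: g_uu(-2)=-4320, g_uu(1)=540, g_uu(2)=-480, g_uu(4)=2160; g_vv(-2)=-540, g_vv(1)=216, g_vv(3)=-360.
Local maxima occur where both diagonal entries negative: (-2, -2), (-2, 3), (2, -2), (2, 3). Count: 4.

4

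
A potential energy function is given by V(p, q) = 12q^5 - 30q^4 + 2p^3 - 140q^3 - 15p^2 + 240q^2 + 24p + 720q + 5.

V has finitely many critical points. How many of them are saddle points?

V separates as a function of p plus a function of q, so ∇V=0 decouples.
∂V/∂p = 6(p - 4)(p - 1) = 0 at p ∈ {1, 4}; ∂V/∂q = 60(q - 3)(q - 2)(q + 1)(q + 2) = 0 at q ∈ {-2, -1, 2, 3}.
The Hessian is diagonal: diag(V_pp, V_qq). Second derivatives: V_pp(1)=-18, V_pp(4)=18; V_qq(-2)=-1200, V_qq(-1)=720, V_qq(2)=-720, V_qq(3)=1200.
Saddle points occur where the two diagonal entries have opposite signs: (1, -1), (1, 3), (4, -2), (4, 2). Count: 4.

4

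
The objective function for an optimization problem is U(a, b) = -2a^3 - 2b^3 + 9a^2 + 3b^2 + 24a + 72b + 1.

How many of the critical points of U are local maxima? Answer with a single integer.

U separates as a function of a plus a function of b, so ∇U=0 decouples.
∂U/∂a = -6(a - 4)(a + 1) = 0 at a ∈ {-1, 4}; ∂U/∂b = -6(b - 4)(b + 3) = 0 at b ∈ {-3, 4}.
The Hessian is diagonal: diag(U_aa, U_bb). Second derivatives: U_aa(-1)=30, U_aa(4)=-30; U_bb(-3)=42, U_bb(4)=-42.
Local maxima occur where both diagonal entries negative: (4, 4). Count: 1.

1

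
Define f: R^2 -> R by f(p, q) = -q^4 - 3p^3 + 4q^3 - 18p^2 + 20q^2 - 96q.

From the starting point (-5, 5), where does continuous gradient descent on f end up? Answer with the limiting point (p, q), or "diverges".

f is separable, so gradient descent decouples: p follows -∂f/∂p, q follows -∂f/∂q.
∂f/∂p = -9p(p + 4); at p=-5 this is -45, so p increases.
∂f/∂q = -4(q - 4)(q - 2)(q + 3); at q=5 this is -96, so q increases.
The q-coordinate has no critical point in that direction and runs off to infinity.

diverges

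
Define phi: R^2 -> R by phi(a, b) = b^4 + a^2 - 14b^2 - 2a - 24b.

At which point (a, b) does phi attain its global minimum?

phi(a,b) separates as P(a) + Q(b), so its minimum is min P + min Q.
P'(a) = 2a - 2 vanishes at a ∈ {1}; Q'(b) = 4(b - 3)(b + 1)(b + 2) vanishes at b ∈ {-2, -1, 3}.
Local minima of P (where P''>0): P(1)=-1. Local minima of Q: Q(-2)=8, Q(3)=-117.
So the global minimum of phi is P(1) + Q(3) = -1 − 117 = -118, attained at (1, 3).

(1, 3)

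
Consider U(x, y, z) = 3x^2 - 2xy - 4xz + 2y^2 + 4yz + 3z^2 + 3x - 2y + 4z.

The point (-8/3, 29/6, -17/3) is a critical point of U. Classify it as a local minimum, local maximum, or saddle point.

The Hessian is constant: H = [[6, -2, -4], [-2, 4, 4], [-4, 4, 6]].
Leading principal minors: Δ₁ = 6, Δ₂ = 20, Δ₃ = 24.
All leading minors are positive, so H is positive definite: a local minimum.

local minimum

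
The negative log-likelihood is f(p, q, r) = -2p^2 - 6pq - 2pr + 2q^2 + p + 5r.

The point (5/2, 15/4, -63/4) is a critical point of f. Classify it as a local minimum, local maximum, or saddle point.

saddle point

The Hessian is constant: H = [[-4, -6, -2], [-6, 4, 0], [-2, 0, 0]].
Leading principal minors: Δ₁ = -4, Δ₂ = -52, Δ₃ = -16.
The minors fit neither the all-positive nor the alternating-sign pattern, so H is indefinite: a saddle point.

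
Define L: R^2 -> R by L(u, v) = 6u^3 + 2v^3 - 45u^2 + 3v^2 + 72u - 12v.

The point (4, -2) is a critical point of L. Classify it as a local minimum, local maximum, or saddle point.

The mixed partial ∂²L/∂u∂v is 0, so the Hessian at any point is diag(L_uu, L_vv) = diag(18(2u - 5), 6(2v + 1)).
At (4, -2): H = diag(54, -18).
The eigenvalues have opposite signs, so H is indefinite: a saddle point.

saddle point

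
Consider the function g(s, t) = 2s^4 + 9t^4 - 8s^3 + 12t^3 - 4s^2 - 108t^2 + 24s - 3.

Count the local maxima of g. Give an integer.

1

g separates as a function of s plus a function of t, so ∇g=0 decouples.
∂g/∂s = 8(s - 3)(s - 1)(s + 1) = 0 at s ∈ {-1, 1, 3}; ∂g/∂t = 36t(t - 2)(t + 3) = 0 at t ∈ {-3, 0, 2}.
The Hessian is diagonal: diag(g_ss, g_tt). Second derivatives: g_ss(-1)=64, g_ss(1)=-32, g_ss(3)=64; g_tt(-3)=540, g_tt(0)=-216, g_tt(2)=360.
Local maxima occur where both diagonal entries negative: (1, 0). Count: 1.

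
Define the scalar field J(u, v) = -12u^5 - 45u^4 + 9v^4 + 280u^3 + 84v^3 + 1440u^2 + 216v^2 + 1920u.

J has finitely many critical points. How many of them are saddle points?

J separates as a function of u plus a function of v, so ∇J=0 decouples.
∂J/∂u = -60(u - 4)(u + 1)(u + 2)(u + 4) = 0 at u ∈ {-4, -2, -1, 4}; ∂J/∂v = 36v(v + 3)(v + 4) = 0 at v ∈ {-4, -3, 0}.
The Hessian is diagonal: diag(J_uu, J_vv). Second derivatives: J_uu(-4)=2880, J_uu(-2)=-720, J_uu(-1)=900, J_uu(4)=-14400; J_vv(-4)=144, J_vv(-3)=-108, J_vv(0)=432.
Saddle points occur where the two diagonal entries have opposite signs: (-4, -3), (-2, -4), (-2, 0), (-1, -3), (4, -4), (4, 0). Count: 6.

6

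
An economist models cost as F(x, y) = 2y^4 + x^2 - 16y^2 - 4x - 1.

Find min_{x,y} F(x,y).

-37

F(x,y) separates as P(x) + Q(y) − 1, so its minimum is min P + min Q − 1.
P'(x) = 2x - 4 vanishes at x ∈ {2}; Q'(y) = 8y(y - 2)(y + 2) vanishes at y ∈ {-2, 0, 2}.
Local minima of P (where P''>0): P(2)=-4. Local minima of Q: Q(-2)=-32, Q(2)=-32.
So the global minimum of F is P(2) + Q(-2) − 1 = -4 − 32 − 1 = -37, attained at (2, -2).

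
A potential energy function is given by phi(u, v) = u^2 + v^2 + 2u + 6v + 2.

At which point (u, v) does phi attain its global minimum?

phi(u,v) separates as P(u) + Q(v) + 2, so its minimum is min P + min Q + 2.
P'(u) = 2u + 2 vanishes at u ∈ {-1}; Q'(v) = 2v + 6 vanishes at v ∈ {-3}.
Local minima of P (where P''>0): P(-1)=-1. Local minima of Q: Q(-3)=-9.
So the global minimum of phi is P(-1) + Q(-3) + 2 = -1 − 9 + 2 = -8, attained at (-1, -3).

(-1, -3)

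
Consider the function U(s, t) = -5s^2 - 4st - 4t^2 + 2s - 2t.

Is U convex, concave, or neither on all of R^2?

concave

U is quadratic, so its Hessian is the constant matrix H = [[-10, -4], [-4, -8]].
det(H) = 64, tr(H) = -18.
det(H) > 0 and tr(H) < 0, so H is negative definite everywhere: concave.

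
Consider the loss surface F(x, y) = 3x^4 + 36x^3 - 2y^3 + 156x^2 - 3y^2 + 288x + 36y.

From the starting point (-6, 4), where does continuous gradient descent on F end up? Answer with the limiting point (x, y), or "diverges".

diverges

F is separable, so gradient descent decouples: x follows -∂F/∂x, y follows -∂F/∂y.
∂F/∂x = 12(x + 2)(x + 3)(x + 4); at x=-6 this is -288, so x increases.
∂F/∂y = -6(y - 2)(y + 3); at y=4 this is -84, so y increases.
The y-coordinate has no critical point in that direction and runs off to infinity.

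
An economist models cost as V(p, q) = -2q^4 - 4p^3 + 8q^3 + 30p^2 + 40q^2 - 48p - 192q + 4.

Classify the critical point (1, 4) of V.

saddle point

The mixed partial ∂²V/∂p∂q is 0, so the Hessian at any point is diag(V_pp, V_qq) = diag(12(-2p + 5), 8(-3q^2 + 6q + 10)).
At (1, 4): H = diag(36, -112).
The eigenvalues have opposite signs, so H is indefinite: a saddle point.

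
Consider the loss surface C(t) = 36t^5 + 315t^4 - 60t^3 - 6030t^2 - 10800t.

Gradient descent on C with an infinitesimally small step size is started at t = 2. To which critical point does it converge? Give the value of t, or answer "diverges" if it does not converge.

3

C'(t) = 180(t - 3)(t + 1)(t + 4)(t + 5), so C'(2) = -22680.
Gradient descent moves in the -C' direction, i.e. t is increasing.
The nearest critical point in that direction is t = 3, where C'' = 40320 > 0 (a local minimum). The iterate converges there.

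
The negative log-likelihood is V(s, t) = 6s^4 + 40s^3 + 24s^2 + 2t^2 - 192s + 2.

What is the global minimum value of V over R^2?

V(s,t) separates as P(s) + Q(t) + 2, so its minimum is min P + min Q + 2.
P'(s) = 24(s - 1)(s + 2)(s + 4) vanishes at s ∈ {-4, -2, 1}; Q'(t) = 4t vanishes at t ∈ {0}.
Local minima of P (where P''>0): P(-4)=128, P(1)=-122. Local minima of Q: Q(0)=0.
So the global minimum of V is P(1) + Q(0) + 2 = -122 + 0 + 2 = -120, attained at (1, 0).

-120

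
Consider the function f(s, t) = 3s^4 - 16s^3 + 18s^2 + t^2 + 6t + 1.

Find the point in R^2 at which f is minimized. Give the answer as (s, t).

f(s,t) separates as P(s) + Q(t) + 1, so its minimum is min P + min Q + 1.
P'(s) = 12s(s - 3)(s - 1) vanishes at s ∈ {0, 1, 3}; Q'(t) = 2(t + 3) vanishes at t ∈ {-3}.
Local minima of P (where P''>0): P(0)=0, P(3)=-27. Local minima of Q: Q(-3)=-9.
So the global minimum of f is P(3) + Q(-3) + 1 = -27 − 9 + 1 = -35, attained at (3, -3).

(3, -3)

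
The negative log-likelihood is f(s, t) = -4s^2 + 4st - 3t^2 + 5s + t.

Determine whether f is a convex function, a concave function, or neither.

f is quadratic, so its Hessian is the constant matrix H = [[-8, 4], [4, -6]].
det(H) = 32, tr(H) = -14.
det(H) > 0 and tr(H) < 0, so H is negative definite everywhere: concave.

concave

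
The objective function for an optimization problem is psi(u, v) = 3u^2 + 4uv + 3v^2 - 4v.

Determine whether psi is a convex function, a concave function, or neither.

psi is quadratic, so its Hessian is the constant matrix H = [[6, 4], [4, 6]].
det(H) = 20, tr(H) = 12.
det(H) > 0 and tr(H) > 0, so H is positive definite everywhere: convex.

convex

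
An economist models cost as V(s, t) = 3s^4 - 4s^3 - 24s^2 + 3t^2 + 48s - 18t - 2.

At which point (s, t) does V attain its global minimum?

V(s,t) separates as P(s) + Q(t) − 2, so its minimum is min P + min Q − 2.
P'(s) = 12(s - 2)(s - 1)(s + 2) vanishes at s ∈ {-2, 1, 2}; Q'(t) = 6(t - 3) vanishes at t ∈ {3}.
Local minima of P (where P''>0): P(-2)=-112, P(2)=16. Local minima of Q: Q(3)=-27.
So the global minimum of V is P(-2) + Q(3) − 2 = -112 − 27 − 2 = -141, attained at (-2, 3).

(-2, 3)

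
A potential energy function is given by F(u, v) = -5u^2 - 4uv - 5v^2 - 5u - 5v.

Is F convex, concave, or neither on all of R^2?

F is quadratic, so its Hessian is the constant matrix H = [[-10, -4], [-4, -10]].
det(H) = 84, tr(H) = -20.
det(H) > 0 and tr(H) < 0, so H is negative definite everywhere: concave.

concave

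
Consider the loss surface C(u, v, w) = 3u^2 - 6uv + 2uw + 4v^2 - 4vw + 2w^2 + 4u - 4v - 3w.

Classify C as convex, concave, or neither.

C is quadratic, so its Hessian is the constant matrix H = [[6, -6, 2], [-6, 8, -4], [2, -4, 4]].
Leading principal minors: 6, 12, 16.
All positive ⇒ H ≻ 0 ⇒ convex.

convex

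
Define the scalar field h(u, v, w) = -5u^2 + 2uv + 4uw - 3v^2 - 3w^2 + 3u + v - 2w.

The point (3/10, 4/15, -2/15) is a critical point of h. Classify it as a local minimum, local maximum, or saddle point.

The Hessian is constant: H = [[-10, 2, 4], [2, -6, 0], [4, 0, -6]].
Leading principal minors: Δ₁ = -10, Δ₂ = 56, Δ₃ = -240.
The minors alternate sign starting negative (−, +, −), so H is negative definite: a local maximum.

local maximum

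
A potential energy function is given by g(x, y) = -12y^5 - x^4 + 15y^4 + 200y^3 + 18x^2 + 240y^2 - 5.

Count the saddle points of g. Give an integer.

6

g separates as a function of x plus a function of y, so ∇g=0 decouples.
∂g/∂x = -4x(x - 3)(x + 3) = 0 at x ∈ {-3, 0, 3}; ∂g/∂y = -60y(y - 4)(y + 1)(y + 2) = 0 at y ∈ {-2, -1, 0, 4}.
The Hessian is diagonal: diag(g_xx, g_yy). Second derivatives: g_xx(-3)=-72, g_xx(0)=36, g_xx(3)=-72; g_yy(-2)=720, g_yy(-1)=-300, g_yy(0)=480, g_yy(4)=-7200.
Saddle points occur where the two diagonal entries have opposite signs: (-3, -2), (-3, 0), (0, -1), (0, 4), (3, -2), (3, 0). Count: 6.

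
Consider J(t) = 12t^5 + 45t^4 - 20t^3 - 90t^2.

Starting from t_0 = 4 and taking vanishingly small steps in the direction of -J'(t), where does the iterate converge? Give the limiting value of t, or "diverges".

J'(t) = 60t(t - 1)(t + 1)(t + 3), so J'(4) = 25200.
Gradient descent moves in the -J' direction, i.e. t is decreasing.
The nearest critical point in that direction is t = 1, where J'' = 480 > 0 (a local minimum). The iterate converges there.

1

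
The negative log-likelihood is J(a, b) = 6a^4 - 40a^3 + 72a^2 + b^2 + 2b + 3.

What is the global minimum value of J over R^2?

J(a,b) separates as P(a) + Q(b) + 3, so its minimum is min P + min Q + 3.
P'(a) = 24a(a - 3)(a - 2) vanishes at a ∈ {0, 2, 3}; Q'(b) = 2b + 2 vanishes at b ∈ {-1}.
Local minima of P (where P''>0): P(0)=0, P(3)=54. Local minima of Q: Q(-1)=-1.
So the global minimum of J is P(0) + Q(-1) + 3 = 0 − 1 + 3 = 2, attained at (0, -1).

2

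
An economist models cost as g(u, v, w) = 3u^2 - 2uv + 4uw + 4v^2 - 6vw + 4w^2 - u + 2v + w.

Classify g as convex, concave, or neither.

g is quadratic, so its Hessian is the constant matrix H = [[6, -2, 4], [-2, 8, -6], [4, -6, 8]].
Leading principal minors: 6, 44, 104.
All positive ⇒ H ≻ 0 ⇒ convex.

convex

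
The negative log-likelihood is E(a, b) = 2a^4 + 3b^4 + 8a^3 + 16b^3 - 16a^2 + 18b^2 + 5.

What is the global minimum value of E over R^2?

E(a,b) separates as P(a) + Q(b) + 5, so its minimum is min P + min Q + 5.
P'(a) = 8a(a - 1)(a + 4) vanishes at a ∈ {-4, 0, 1}; Q'(b) = 12b(b + 1)(b + 3) vanishes at b ∈ {-3, -1, 0}.
Local minima of P (where P''>0): P(-4)=-256, P(1)=-6. Local minima of Q: Q(-3)=-27, Q(0)=0.
So the global minimum of E is P(-4) + Q(-3) + 5 = -256 − 27 + 5 = -278, attained at (-4, -3).

-278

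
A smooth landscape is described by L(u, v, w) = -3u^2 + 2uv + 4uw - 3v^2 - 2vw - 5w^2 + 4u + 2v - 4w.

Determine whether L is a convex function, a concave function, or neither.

L is quadratic, so its Hessian is the constant matrix H = [[-6, 2, 4], [2, -6, -2], [4, -2, -10]].
Leading principal minors: -6, 32, -232.
Signs alternate −, +, − ⇒ H ≺ 0 ⇒ concave.

concave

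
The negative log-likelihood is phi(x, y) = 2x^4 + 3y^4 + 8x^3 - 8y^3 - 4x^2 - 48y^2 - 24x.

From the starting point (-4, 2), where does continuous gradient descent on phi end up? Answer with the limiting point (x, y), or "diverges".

phi is separable, so gradient descent decouples: x follows -∂phi/∂x, y follows -∂phi/∂y.
∂phi/∂x = 8(x - 1)(x + 1)(x + 3); at x=-4 this is -120, so x increases.
∂phi/∂y = 12y(y - 4)(y + 2); at y=2 this is -192, so y increases.
x converges to its nearest critical value -3 (a local min of the x-part); y converges to 4. The iterate converges to (-3, 4).

(-3, 4)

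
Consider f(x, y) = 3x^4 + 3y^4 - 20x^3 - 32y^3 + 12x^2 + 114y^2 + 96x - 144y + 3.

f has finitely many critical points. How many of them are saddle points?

f separates as a function of x plus a function of y, so ∇f=0 decouples.
∂f/∂x = 12(x - 4)(x - 2)(x + 1) = 0 at x ∈ {-1, 2, 4}; ∂f/∂y = 12(y - 4)(y - 3)(y - 1) = 0 at y ∈ {1, 3, 4}.
The Hessian is diagonal: diag(f_xx, f_yy). Second derivatives: f_xx(-1)=180, f_xx(2)=-72, f_xx(4)=120; f_yy(1)=72, f_yy(3)=-24, f_yy(4)=36.
Saddle points occur where the two diagonal entries have opposite signs: (-1, 3), (2, 1), (2, 4), (4, 3). Count: 4.

4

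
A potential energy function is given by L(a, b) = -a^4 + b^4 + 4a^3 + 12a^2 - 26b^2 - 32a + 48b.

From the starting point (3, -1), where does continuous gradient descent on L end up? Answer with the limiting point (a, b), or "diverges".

(1, -4)

L is separable, so gradient descent decouples: a follows -∂L/∂a, b follows -∂L/∂b.
∂L/∂a = -4(a - 4)(a - 1)(a + 2); at a=3 this is 40, so a decreases.
∂L/∂b = 4(b - 3)(b - 1)(b + 4); at b=-1 this is 96, so b decreases.
a converges to its nearest critical value 1 (a local min of the a-part); b converges to -4. The iterate converges to (1, -4).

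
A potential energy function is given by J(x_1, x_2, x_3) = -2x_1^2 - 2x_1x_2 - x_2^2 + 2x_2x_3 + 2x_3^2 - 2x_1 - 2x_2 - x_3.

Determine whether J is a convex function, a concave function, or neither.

J is quadratic, so its Hessian is the constant matrix H = [[-4, -2, 0], [-2, -2, 2], [0, 2, 4]].
Leading principal minors: -4, 4, 32.
Neither pattern holds ⇒ H is indefinite ⇒ neither convex nor concave.

neither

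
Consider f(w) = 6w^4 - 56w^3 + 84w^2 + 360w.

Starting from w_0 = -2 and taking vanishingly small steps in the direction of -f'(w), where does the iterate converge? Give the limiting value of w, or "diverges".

-1

f'(w) = 24(w - 5)(w - 3)(w + 1), so f'(-2) = -840.
Gradient descent moves in the -f' direction, i.e. w is increasing.
The nearest critical point in that direction is w = -1, where f'' = 576 > 0 (a local minimum). The iterate converges there.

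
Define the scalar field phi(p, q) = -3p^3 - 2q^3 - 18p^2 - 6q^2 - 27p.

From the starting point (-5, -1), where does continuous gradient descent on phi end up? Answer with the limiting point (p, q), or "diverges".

(-3, -2)

phi is separable, so gradient descent decouples: p follows -∂phi/∂p, q follows -∂phi/∂q.
∂phi/∂p = -9(p + 1)(p + 3); at p=-5 this is -72, so p increases.
∂phi/∂q = -6q(q + 2); at q=-1 this is 6, so q decreases.
p converges to its nearest critical value -3 (a local min of the p-part); q converges to -2. The iterate converges to (-3, -2).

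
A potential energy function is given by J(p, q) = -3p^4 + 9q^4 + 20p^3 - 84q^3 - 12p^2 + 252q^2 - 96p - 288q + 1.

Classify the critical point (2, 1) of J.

The mixed partial ∂²J/∂p∂q is 0, so the Hessian at any point is diag(J_pp, J_qq) = diag(12(-3p^2 + 10p - 2), 36(3q^2 - 14q + 14)).
At (2, 1): H = diag(72, 108).
Both eigenvalues are positive, so H is positive definite: a local minimum.

local minimum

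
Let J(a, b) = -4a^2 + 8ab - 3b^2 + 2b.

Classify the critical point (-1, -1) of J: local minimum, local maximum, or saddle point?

The Hessian of J is constant: H = [[-8, 8], [8, -6]].
det(H) = (-8)·(-6) − 8² = -16.
Since det(H) < 0, H is indefinite and the critical point is a saddle point.

saddle point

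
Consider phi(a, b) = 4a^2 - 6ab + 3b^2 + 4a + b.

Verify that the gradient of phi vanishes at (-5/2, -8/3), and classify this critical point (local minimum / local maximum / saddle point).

local minimum

∇phi = (8a - 6b + 4, -6a + 6b + 1); substituting (-5/2, -8/3) gives ∇phi = (0, 0), so (-5/2, -8/3) is indeed a critical point.
The Hessian of phi is constant: H = [[8, -6], [-6, 6]].
det(H) = 8·6 − (-6)² = 12.
det(H) > 0 and tr(H) = 14 > 0, so H is positive definite and the point is a local minimum.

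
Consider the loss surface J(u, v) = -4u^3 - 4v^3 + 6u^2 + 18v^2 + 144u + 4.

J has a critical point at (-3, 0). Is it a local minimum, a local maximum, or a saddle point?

The mixed partial ∂²J/∂u∂v is 0, so the Hessian at any point is diag(J_uu, J_vv) = diag(12(-2u + 1), 12(-2v + 3)).
At (-3, 0): H = diag(84, 36).
Both eigenvalues are positive, so H is positive definite: a local minimum.

local minimum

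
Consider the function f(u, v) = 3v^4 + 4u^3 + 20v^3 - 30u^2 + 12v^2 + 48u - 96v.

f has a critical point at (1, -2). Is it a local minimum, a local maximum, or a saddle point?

The mixed partial ∂²f/∂u∂v is 0, so the Hessian at any point is diag(f_uu, f_vv) = diag(12(2u - 5), 12(3v^2 + 10v + 2)).
At (1, -2): H = diag(-36, -72).
Both eigenvalues are negative, so H is negative definite: a local maximum.

local maximum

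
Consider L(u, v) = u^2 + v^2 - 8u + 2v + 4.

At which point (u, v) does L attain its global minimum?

L(u,v) separates as P(u) + Q(v) + 4, so its minimum is min P + min Q + 4.
P'(u) = 2u - 8 vanishes at u ∈ {4}; Q'(v) = 2v + 2 vanishes at v ∈ {-1}.
Local minima of P (where P''>0): P(4)=-16. Local minima of Q: Q(-1)=-1.
So the global minimum of L is P(4) + Q(-1) + 4 = -16 − 1 + 4 = -13, attained at (4, -1).

(4, -1)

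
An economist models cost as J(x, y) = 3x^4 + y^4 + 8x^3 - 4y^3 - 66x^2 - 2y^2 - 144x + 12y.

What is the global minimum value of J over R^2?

J(x,y) separates as P(x) + Q(y), so its minimum is min P + min Q.
P'(x) = 12(x - 3)(x + 1)(x + 4) vanishes at x ∈ {-4, -1, 3}; Q'(y) = 4(y - 3)(y - 1)(y + 1) vanishes at y ∈ {-1, 1, 3}.
Local minima of P (where P''>0): P(-4)=-224, P(3)=-567. Local minima of Q: Q(-1)=-9, Q(3)=-9.
So the global minimum of J is P(3) + Q(-1) = -567 − 9 = -576, attained at (3, -1).

-576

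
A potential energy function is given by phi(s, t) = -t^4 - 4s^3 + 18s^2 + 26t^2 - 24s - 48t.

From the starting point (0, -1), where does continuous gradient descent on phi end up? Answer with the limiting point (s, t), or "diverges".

(1, 1)

phi is separable, so gradient descent decouples: s follows -∂phi/∂s, t follows -∂phi/∂t.
∂phi/∂s = -12(s - 2)(s - 1); at s=0 this is -24, so s increases.
∂phi/∂t = -4(t - 3)(t - 1)(t + 4); at t=-1 this is -96, so t increases.
s converges to its nearest critical value 1 (a local min of the s-part); t converges to 1. The iterate converges to (1, 1).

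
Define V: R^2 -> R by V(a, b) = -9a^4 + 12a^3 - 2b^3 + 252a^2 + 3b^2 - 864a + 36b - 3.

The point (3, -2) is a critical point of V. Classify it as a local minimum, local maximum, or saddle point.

saddle point

The mixed partial ∂²V/∂a∂b is 0, so the Hessian at any point is diag(V_aa, V_bb) = diag(36(-3a^2 + 2a + 14), 6(-2b + 1)).
At (3, -2): H = diag(-252, 30).
The eigenvalues have opposite signs, so H is indefinite: a saddle point.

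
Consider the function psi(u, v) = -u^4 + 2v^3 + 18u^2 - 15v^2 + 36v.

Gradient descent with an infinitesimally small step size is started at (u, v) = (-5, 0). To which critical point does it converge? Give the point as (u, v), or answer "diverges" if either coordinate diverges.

psi is separable, so gradient descent decouples: u follows -∂psi/∂u, v follows -∂psi/∂v.
∂psi/∂u = -4u(u - 3)(u + 3); at u=-5 this is 320, so u decreases.
∂psi/∂v = 6(v - 3)(v - 2); at v=0 this is 36, so v decreases.
The u-coordinate has no critical point in that direction and runs off to infinity.

diverges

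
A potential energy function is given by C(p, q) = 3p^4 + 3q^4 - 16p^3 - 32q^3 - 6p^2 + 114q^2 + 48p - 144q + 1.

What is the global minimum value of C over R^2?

-218

C(p,q) separates as A(p) + B(q) + 1, so its minimum is min A + min B + 1.
A'(p) = 12(p - 4)(p - 1)(p + 1) vanishes at p ∈ {-1, 1, 4}; B'(q) = 12(q - 4)(q - 3)(q - 1) vanishes at q ∈ {1, 3, 4}.
Local minima of A (where A''>0): A(-1)=-35, A(4)=-160. Local minima of B: B(1)=-59, B(4)=-32.
So the global minimum of C is A(4) + B(1) + 1 = -160 − 59 + 1 = -218, attained at (4, 1).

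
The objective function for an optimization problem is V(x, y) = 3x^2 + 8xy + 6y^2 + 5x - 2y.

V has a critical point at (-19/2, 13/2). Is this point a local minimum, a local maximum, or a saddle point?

The Hessian of V is constant: H = [[6, 8], [8, 12]].
det(H) = 6·12 − 8² = 8.
det(H) > 0 and tr(H) = 18 > 0, so H is positive definite and the point is a local minimum.

local minimum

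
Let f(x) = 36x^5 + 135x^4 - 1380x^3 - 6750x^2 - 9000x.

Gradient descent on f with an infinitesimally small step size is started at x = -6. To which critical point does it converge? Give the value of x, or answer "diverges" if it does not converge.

f'(x) = 180(x - 5)(x + 1)(x + 2)(x + 5), so f'(-6) = 39600.
Gradient descent moves in the -f' direction, i.e. x is decreasing.
There is no critical point below x=-6, and f' keeps the same sign, so the iterate runs off to −∞.

diverges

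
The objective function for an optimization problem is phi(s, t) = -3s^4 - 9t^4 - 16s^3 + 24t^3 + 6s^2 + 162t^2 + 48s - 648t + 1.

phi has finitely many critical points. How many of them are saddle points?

phi separates as a function of s plus a function of t, so ∇phi=0 decouples.
∂phi/∂s = -12(s - 1)(s + 1)(s + 4) = 0 at s ∈ {-4, -1, 1}; ∂phi/∂t = -36(t - 3)(t - 2)(t + 3) = 0 at t ∈ {-3, 2, 3}.
The Hessian is diagonal: diag(phi_ss, phi_tt). Second derivatives: phi_ss(-4)=-180, phi_ss(-1)=72, phi_ss(1)=-120; phi_tt(-3)=-1080, phi_tt(2)=180, phi_tt(3)=-216.
Saddle points occur where the two diagonal entries have opposite signs: (-4, 2), (-1, -3), (-1, 3), (1, 2). Count: 4.

4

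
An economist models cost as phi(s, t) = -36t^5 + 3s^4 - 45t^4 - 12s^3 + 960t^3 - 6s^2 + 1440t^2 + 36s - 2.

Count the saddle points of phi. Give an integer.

6

phi separates as a function of s plus a function of t, so ∇phi=0 decouples.
∂phi/∂s = 12(s - 3)(s - 1)(s + 1) = 0 at s ∈ {-1, 1, 3}; ∂phi/∂t = -180t(t - 4)(t + 1)(t + 4) = 0 at t ∈ {-4, -1, 0, 4}.
The Hessian is diagonal: diag(phi_ss, phi_tt). Second derivatives: phi_ss(-1)=96, phi_ss(1)=-48, phi_ss(3)=96; phi_tt(-4)=17280, phi_tt(-1)=-2700, phi_tt(0)=2880, phi_tt(4)=-28800.
Saddle points occur where the two diagonal entries have opposite signs: (-1, -1), (-1, 4), (1, -4), (1, 0), (3, -1), (3, 4). Count: 6.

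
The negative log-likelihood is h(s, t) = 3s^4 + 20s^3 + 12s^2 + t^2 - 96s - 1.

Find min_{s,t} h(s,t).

-62

h(s,t) separates as P(s) + Q(t) − 1, so its minimum is min P + min Q − 1.
P'(s) = 12(s - 1)(s + 2)(s + 4) vanishes at s ∈ {-4, -2, 1}; Q'(t) = 2t vanishes at t ∈ {0}.
Local minima of P (where P''>0): P(-4)=64, P(1)=-61. Local minima of Q: Q(0)=0.
So the global minimum of h is P(1) + Q(0) − 1 = -61 + 0 − 1 = -62, attained at (1, 0).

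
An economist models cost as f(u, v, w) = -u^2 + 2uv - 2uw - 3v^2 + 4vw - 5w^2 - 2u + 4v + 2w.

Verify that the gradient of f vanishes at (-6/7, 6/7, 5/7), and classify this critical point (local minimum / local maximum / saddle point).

local maximum

∇f = (-2u + 2v - 2w - 2, 2u - 6v + 4w + 4, -2u + 4v - 10w + 2); substituting (-6/7, 6/7, 5/7) gives ∇f = (0, 0, 0), so (-6/7, 6/7, 5/7) is indeed a critical point.
The Hessian is constant: H = [[-2, 2, -2], [2, -6, 4], [-2, 4, -10]].
Leading principal minors: Δ₁ = -2, Δ₂ = 8, Δ₃ = -56.
The minors alternate sign starting negative (−, +, −), so H is negative definite: a local maximum.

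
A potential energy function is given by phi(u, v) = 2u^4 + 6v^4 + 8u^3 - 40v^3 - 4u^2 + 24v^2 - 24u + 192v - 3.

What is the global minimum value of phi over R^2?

phi(u,v) separates as P(u) + Q(v) − 3, so its minimum is min P + min Q − 3.
P'(u) = 8(u - 1)(u + 1)(u + 3) vanishes at u ∈ {-3, -1, 1}; Q'(v) = 24(v - 4)(v - 2)(v + 1) vanishes at v ∈ {-1, 2, 4}.
Local minima of P (where P''>0): P(-3)=-18, P(1)=-18. Local minima of Q: Q(-1)=-122, Q(4)=128.
So the global minimum of phi is P(-3) + Q(-1) − 3 = -18 − 122 − 3 = -143, attained at (-3, -1).

-143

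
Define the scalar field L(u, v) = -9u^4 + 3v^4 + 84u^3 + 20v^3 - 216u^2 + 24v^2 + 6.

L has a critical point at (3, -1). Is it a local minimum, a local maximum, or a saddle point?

The mixed partial ∂²L/∂u∂v is 0, so the Hessian at any point is diag(L_uu, L_vv) = diag(36(-3u^2 + 14u - 12), 12(3v^2 + 10v + 4)).
At (3, -1): H = diag(108, -36).
The eigenvalues have opposite signs, so H is indefinite: a saddle point.

saddle point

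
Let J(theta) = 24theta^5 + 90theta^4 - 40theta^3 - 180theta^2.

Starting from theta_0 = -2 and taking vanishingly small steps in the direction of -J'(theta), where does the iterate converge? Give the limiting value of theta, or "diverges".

J'(theta) = 120theta(theta - 1)(theta + 1)(theta + 3), so J'(-2) = -720.
Gradient descent moves in the -J' direction, i.e. theta is increasing.
The nearest critical point in that direction is theta = -1, where J'' = 480 > 0 (a local minimum). The iterate converges there.

-1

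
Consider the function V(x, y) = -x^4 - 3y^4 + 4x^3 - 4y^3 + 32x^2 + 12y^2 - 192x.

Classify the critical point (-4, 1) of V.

local maximum

The mixed partial ∂²V/∂x∂y is 0, so the Hessian at any point is diag(V_xx, V_yy) = diag(4(-3x^2 + 6x + 16), 12(-3y^2 - 2y + 2)).
At (-4, 1): H = diag(-224, -36).
Both eigenvalues are negative, so H is negative definite: a local maximum.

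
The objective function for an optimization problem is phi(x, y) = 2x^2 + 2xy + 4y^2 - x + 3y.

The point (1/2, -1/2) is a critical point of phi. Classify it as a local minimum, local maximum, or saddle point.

local minimum

The Hessian of phi is constant: H = [[4, 2], [2, 8]].
det(H) = 4·8 − 2² = 28.
det(H) > 0 and tr(H) = 12 > 0, so H is positive definite and the point is a local minimum.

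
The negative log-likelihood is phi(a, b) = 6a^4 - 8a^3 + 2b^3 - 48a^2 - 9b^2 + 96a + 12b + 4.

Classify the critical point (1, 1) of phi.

local maximum

The mixed partial ∂²phi/∂a∂b is 0, so the Hessian at any point is diag(phi_aa, phi_bb) = diag(24(3a^2 - 2a - 4), 6(2b - 3)).
At (1, 1): H = diag(-72, -6).
Both eigenvalues are negative, so H is negative definite: a local maximum.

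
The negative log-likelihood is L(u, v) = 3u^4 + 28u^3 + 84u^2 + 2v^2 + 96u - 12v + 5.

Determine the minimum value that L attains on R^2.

-77

L(u,v) separates as P(u) + Q(v) + 5, so its minimum is min P + min Q + 5.
P'(u) = 12(u + 1)(u + 2)(u + 4) vanishes at u ∈ {-4, -2, -1}; Q'(v) = 4v - 12 vanishes at v ∈ {3}.
Local minima of P (where P''>0): P(-4)=-64, P(-1)=-37. Local minima of Q: Q(3)=-18.
So the global minimum of L is P(-4) + Q(3) + 5 = -64 − 18 + 5 = -77, attained at (-4, 3).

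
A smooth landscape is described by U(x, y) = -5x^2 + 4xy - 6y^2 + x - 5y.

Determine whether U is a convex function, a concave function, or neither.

concave

U is quadratic, so its Hessian is the constant matrix H = [[-10, 4], [4, -12]].
det(H) = 104, tr(H) = -22.
det(H) > 0 and tr(H) < 0, so H is negative definite everywhere: concave.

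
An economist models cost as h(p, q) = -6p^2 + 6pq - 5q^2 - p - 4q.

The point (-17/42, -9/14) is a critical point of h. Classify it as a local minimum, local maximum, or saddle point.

The Hessian of h is constant: H = [[-12, 6], [6, -10]].
det(H) = (-12)·(-10) − 6² = 84.
det(H) > 0 and tr(H) = -22 < 0, so H is negative definite and the point is a local maximum.

local maximum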